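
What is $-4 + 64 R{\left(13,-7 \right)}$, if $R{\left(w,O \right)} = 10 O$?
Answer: $-4484$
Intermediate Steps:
$-4 + 64 R{\left(13,-7 \right)} = -4 + 64 \cdot 10 \left(-7\right) = -4 + 64 \left(-70\right) = -4 - 4480 = -4484$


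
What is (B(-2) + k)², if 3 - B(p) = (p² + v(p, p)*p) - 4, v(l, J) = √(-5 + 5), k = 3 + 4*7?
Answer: 1156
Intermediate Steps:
k = 31 (k = 3 + 28 = 31)
v(l, J) = 0 (v(l, J) = √0 = 0)
B(p) = 7 - p² (B(p) = 3 - ((p² + 0*p) - 4) = 3 - ((p² + 0) - 4) = 3 - (p² - 4) = 3 - (-4 + p²) = 3 + (4 - p²) = 7 - p²)
(B(-2) + k)² = ((7 - 1*(-2)²) + 31)² = ((7 - 1*4) + 31)² = ((7 - 4) + 31)² = (3 + 31)² = 34² = 1156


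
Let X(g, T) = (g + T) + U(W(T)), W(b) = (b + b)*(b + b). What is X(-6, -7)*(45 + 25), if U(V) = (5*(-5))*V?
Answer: -343910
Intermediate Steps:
W(b) = 4*b² (W(b) = (2*b)*(2*b) = 4*b²)
U(V) = -25*V
X(g, T) = T + g - 100*T² (X(g, T) = (g + T) - 100*T² = (T + g) - 100*T² = T + g - 100*T²)
X(-6, -7)*(45 + 25) = (-7 - 6 - 100*(-7)²)*(45 + 25) = (-7 - 6 - 100*49)*70 = (-7 - 6 - 4900)*70 = -4913*70 = -343910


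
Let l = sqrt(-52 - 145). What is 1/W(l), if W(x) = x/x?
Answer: 1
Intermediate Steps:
l = I*sqrt(197) (l = sqrt(-197) = I*sqrt(197) ≈ 14.036*I)
W(x) = 1
1/W(l) = 1/1 = 1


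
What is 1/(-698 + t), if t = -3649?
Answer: -1/4347 ≈ -0.00023004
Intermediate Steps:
1/(-698 + t) = 1/(-698 - 3649) = 1/(-4347) = -1/4347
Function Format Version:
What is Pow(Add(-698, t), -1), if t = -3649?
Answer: Rational(-1, 4347) ≈ -0.00023004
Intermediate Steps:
Pow(Add(-698, t), -1) = Pow(Add(-698, -3649), -1) = Pow(-4347, -1) = Rational(-1, 4347)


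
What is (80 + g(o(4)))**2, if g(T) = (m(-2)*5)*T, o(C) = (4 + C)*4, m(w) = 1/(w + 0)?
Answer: 0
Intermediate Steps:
m(w) = 1/w
o(C) = 16 + 4*C
g(T) = -5*T/2 (g(T) = (5/(-2))*T = (-1/2*5)*T = -5*T/2)
(80 + g(o(4)))**2 = (80 - 5*(16 + 4*4)/2)**2 = (80 - 5*(16 + 16)/2)**2 = (80 - 5/2*32)**2 = (80 - 80)**2 = 0**2 = 0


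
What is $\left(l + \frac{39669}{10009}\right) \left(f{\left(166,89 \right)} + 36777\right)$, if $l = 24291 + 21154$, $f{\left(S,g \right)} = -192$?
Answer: $\frac{16642467988290}{10009} \approx 1.6628 \cdot 10^{9}$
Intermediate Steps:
$l = 45445$
$\left(l + \frac{39669}{10009}\right) \left(f{\left(166,89 \right)} + 36777\right) = \left(45445 + \frac{39669}{10009}\right) \left(-192 + 36777\right) = \left(45445 + 39669 \cdot \frac{1}{10009}\right) 36585 = \left(45445 + \frac{39669}{10009}\right) 36585 = \frac{454898674}{10009} \cdot 36585 = \frac{16642467988290}{10009}$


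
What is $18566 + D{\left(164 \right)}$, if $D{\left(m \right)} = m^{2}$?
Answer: $45462$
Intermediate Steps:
$18566 + D{\left(164 \right)} = 18566 + 164^{2} = 18566 + 26896 = 45462$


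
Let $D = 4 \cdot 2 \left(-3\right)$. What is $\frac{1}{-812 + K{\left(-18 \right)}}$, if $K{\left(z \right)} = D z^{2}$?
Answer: $- \frac{1}{8588} \approx -0.00011644$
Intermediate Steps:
$D = -24$ ($D = 8 \left(-3\right) = -24$)
$K{\left(z \right)} = - 24 z^{2}$
$\frac{1}{-812 + K{\left(-18 \right)}} = \frac{1}{-812 - 24 \left(-18\right)^{2}} = \frac{1}{-812 - 7776} = \frac{1}{-8588} = - \frac{1}{8588}$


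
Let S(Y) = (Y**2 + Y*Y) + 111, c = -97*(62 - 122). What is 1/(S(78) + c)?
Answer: 1/18099 ≈ 5.5252e-5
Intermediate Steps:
c = 5820 (c = -97*(-60) = 5820)
S(Y) = 111 + 2*Y**2 (S(Y) = (Y**2 + Y**2) + 111 = 2*Y**2 + 111 = 111 + 2*Y**2)
1/(S(78) + c) = 1/((111 + 2*78**2) + 5820) = 1/((111 + 2*6084) + 5820) = 1/((111 + 12168) + 5820) = 1/(12279 + 5820) = 1/18099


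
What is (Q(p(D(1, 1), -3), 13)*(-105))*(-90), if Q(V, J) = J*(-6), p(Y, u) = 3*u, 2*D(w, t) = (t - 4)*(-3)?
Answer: -737100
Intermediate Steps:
D(w, t) = 6 - 3*t/2 (D(w, t) = ((t - 4)*(-3))/2 = ((-4 + t)*(-3))/2 = (12 - 3*t)/2 = 6 - 3*t/2)
Q(V, J) = -6*J
(Q(p(D(1, 1), -3), 13)*(-105))*(-90) = (-6*13*(-105))*(-90) = -78*(-105)*(-90) = 8190*(-90) = -737100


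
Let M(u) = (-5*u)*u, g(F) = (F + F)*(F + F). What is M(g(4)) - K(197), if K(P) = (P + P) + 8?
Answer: -20882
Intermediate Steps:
K(P) = 8 + 2*P (K(P) = 2*P + 8 = 8 + 2*P)
g(F) = 4*F**2 (g(F) = (2*F)*(2*F) = 4*F**2)
M(u) = -5*u**2
M(g(4)) - K(197) = -5*(4*4**2)**2 - (8 + 2*197) = -5*(4*16)**2 - (8 + 394) = -5*64**2 - 1*402 = -5*4096 - 402 = -20480 - 402 = -20882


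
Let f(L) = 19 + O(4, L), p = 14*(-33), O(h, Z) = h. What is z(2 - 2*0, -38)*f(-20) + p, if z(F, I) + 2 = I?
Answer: -1382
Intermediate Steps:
z(F, I) = -2 + I
p = -462
f(L) = 23 (f(L) = 19 + 4 = 23)
z(2 - 2*0, -38)*f(-20) + p = (-2 - 38)*23 - 462 = -40*23 - 462 = -920 - 462 = -1382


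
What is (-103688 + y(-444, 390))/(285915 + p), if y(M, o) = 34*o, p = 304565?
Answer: -22607/147620 ≈ -0.15314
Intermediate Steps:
(-103688 + y(-444, 390))/(285915 + p) = (-103688 + 34*390)/(285915 + 304565) = (-103688 + 13260)/590480 = -90428*1/590480 = -22607/147620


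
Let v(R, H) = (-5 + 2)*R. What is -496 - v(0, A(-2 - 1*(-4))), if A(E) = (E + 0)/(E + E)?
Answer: -496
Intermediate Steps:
A(E) = ½ (A(E) = E/((2*E)) = E*(1/(2*E)) = ½)
v(R, H) = -3*R
-496 - v(0, A(-2 - 1*(-4))) = -496 - (-3)*0 = -496 - 1*0 = -496 + 0 = -496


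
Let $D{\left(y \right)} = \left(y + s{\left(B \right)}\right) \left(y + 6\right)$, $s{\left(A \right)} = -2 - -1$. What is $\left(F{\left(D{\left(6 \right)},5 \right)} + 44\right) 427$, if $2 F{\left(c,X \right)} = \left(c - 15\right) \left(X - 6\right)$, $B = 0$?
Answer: $\frac{18361}{2} \approx 9180.5$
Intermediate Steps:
$s{\left(A \right)} = -1$ ($s{\left(A \right)} = -2 + 1 = -1$)
$D{\left(y \right)} = \left(-1 + y\right) \left(6 + y\right)$ ($D{\left(y \right)} = \left(y - 1\right) \left(y + 6\right) = \left(-1 + y\right) \left(6 + y\right)$)
$F{\left(c,X \right)} = \frac{\left(-15 + c\right) \left(-6 + X\right)}{2}$ ($F{\left(c,X \right)} = \frac{\left(c - 15\right) \left(X - 6\right)}{2} = \frac{\left(-15 + c\right) \left(-6 + X\right)}{2}$)
$\left(F{\left(D{\left(6 \right)},5 \right)} + 44\right) 427 = \left(\left(45 - 3 \left(-6 + 6^{2} + 5 \cdot 6\right) - \frac{75}{2} + \frac{1}{2} \cdot 5 \left(-6 + 6^{2} + 5 \cdot 6\right)\right) + 44\right) 427 = \left(\left(45 - 3 \left(-6 + 36 + 30\right) - \frac{75}{2} + \frac{1}{2} \cdot 5 \left(-6 + 36 + 30\right)\right) + 44\right) 427 = \left(\left(45 - 180 - \frac{75}{2} + \frac{1}{2} \cdot 5 \cdot 60\right) + 44\right) 427 = \left(\left(45 - 180 - \frac{75}{2} + 150\right) + 44\right) 427 = \left(- \frac{45}{2} + 44\right) 427 = \frac{43}{2} \cdot 427 = \frac{18361}{2}$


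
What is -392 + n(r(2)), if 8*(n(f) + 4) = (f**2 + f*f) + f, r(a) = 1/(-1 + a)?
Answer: -3165/8 ≈ -395.63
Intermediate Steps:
n(f) = -4 + f**2/4 + f/8 (n(f) = -4 + ((f**2 + f*f) + f)/8 = -4 + ((f**2 + f**2) + f)/8 = -4 + (2*f**2 + f)/8 = -4 + (f + 2*f**2)/8 = -4 + (f**2/4 + f/8) = -4 + f**2/4 + f/8)
-392 + n(r(2)) = -392 + (-4 + (1/(-1 + 2))**2/4 + 1/(8*(-1 + 2))) = -392 + (-4 + (1/1)**2/4 + (1/8)/1) = -392 + (-4 + (1/4)*1**2 + (1/8)*1) = -392 + (-4 + (1/4)*1 + 1/8) = -392 + (-4 + 1/4 + 1/8) = -392 - 29/8 = -3165/8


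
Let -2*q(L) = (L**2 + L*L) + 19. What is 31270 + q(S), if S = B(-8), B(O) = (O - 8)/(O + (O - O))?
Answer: 62513/2 ≈ 31257.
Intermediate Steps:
B(O) = (-8 + O)/O (B(O) = (-8 + O)/(O + 0) = (-8 + O)/O)
S = 2 (S = (-8 - 8)/(-8) = -1/8*(-16) = 2)
q(L) = -19/2 - L**2 (q(L) = -((L**2 + L*L) + 19)/2 = -((L**2 + L**2) + 19)/2 = -(2*L**2 + 19)/2 = -(19 + 2*L**2)/2 = -19/2 - L**2)
31270 + q(S) = 31270 + (-19/2 - 1*2**2) = 31270 + (-19/2 - 1*4) = 31270 + (-19/2 - 4) = 31270 - 27/2 = 62513/2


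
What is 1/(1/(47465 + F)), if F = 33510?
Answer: 80975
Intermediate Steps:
1/(1/(47465 + F)) = 1/(1/(47465 + 33510)) = 1/(1/80975) = 80975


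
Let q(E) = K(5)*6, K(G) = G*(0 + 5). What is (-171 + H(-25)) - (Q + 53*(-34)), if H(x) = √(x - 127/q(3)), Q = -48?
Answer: 1679 + I*√23262/30 ≈ 1679.0 + 5.084*I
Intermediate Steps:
K(G) = 5*G (K(G) = G*5 = 5*G)
q(E) = 150 (q(E) = (5*5)*6 = 25*6 = 150)
H(x) = √(-127/150 + x) (H(x) = √(x - 127/150) = √(-127/150 + x))
(-171 + H(-25)) - (Q + 53*(-34)) = (-171 + √(-762 + 900*(-25))/30) - (-48 + 53*(-34)) = (-171 + √(-762 - 22500)/30) - (-48 - 1802) = (-171 + √(-23262)/30) - 1*(-1850) = (-171 + (I*√23262)/30) + 1850 = (-171 + I*√23262/30) + 1850 = 1679 + I*√23262/30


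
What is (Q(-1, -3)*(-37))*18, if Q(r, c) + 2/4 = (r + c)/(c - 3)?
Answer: -111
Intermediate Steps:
Q(r, c) = -½ + (c + r)/(-3 + c) (Q(r, c) = -½ + (r + c)/(c - 3) = -½ + (c + r)/(-3 + c))
(Q(-1, -3)*(-37))*18 = (((3 - 3 + 2*(-1))/(2*(-3 - 3)))*(-37))*18 = (((½)*(3 - 3 - 2)/(-6))*(-37))*18 = (((½)*(-⅙)*(-2))*(-37))*18 = ((⅙)*(-37))*18 = -37/6*18 = -111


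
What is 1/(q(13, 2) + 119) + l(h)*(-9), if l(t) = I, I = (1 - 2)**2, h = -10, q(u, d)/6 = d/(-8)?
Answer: -2113/235 ≈ -8.9915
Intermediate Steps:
q(u, d) = -3*d/4 (q(u, d) = 6*(d/(-8)) = 6*(d*(-1/8)) = 6*(-d/8) = -3*d/4)
I = 1 (I = (-1)**2 = 1)
l(t) = 1
1/(q(13, 2) + 119) + l(h)*(-9) = 1/(-3/4*2 + 119) + 1*(-9) = 1/(-3/2 + 119) - 9 = 1/(235/2) - 9 = 2/235 - 9 = -2113/235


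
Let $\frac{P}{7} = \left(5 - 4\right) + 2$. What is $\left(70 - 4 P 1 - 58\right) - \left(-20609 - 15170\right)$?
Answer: $29841$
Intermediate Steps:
$P = 21$ ($P = 7 \left(\left(5 - 4\right) + 2\right) = 7 \left(1 + 2\right) = 7 \cdot 3 = 21$)
$\left(70 - 4 P 1 - 58\right) - \left(-20609 - 15170\right) = \left(70 \left(-4\right) 21 \cdot 1 - 58\right) - \left(-20609 - 15170\right) = \left(70 \left(\left(-84\right) 1\right) - 58\right) - -35779 = \left(70 \left(-84\right) - 58\right) + 35779 = \left(-5880 - 58\right) + 35779 = -5938 + 35779 = 29841$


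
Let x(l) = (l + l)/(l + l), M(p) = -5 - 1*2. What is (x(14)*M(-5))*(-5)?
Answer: 35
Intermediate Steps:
M(p) = -7 (M(p) = -5 - 2 = -7)
x(l) = 1 (x(l) = (2*l)/((2*l)) = (2*l)*(1/(2*l)) = 1)
(x(14)*M(-5))*(-5) = (1*(-7))*(-5) = -7*(-5) = 35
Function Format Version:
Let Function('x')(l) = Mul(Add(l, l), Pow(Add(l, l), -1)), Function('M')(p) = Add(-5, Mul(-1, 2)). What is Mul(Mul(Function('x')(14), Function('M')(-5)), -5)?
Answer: 35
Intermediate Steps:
Function('M')(p) = -7 (Function('M')(p) = Add(-5, -2) = -7)
Function('x')(l) = 1 (Function('x')(l) = Mul(Mul(2, l), Pow(Mul(2, l), -1)) = Mul(Mul(2, l), Mul(Rational(1, 2), Pow(l, -1))) = 1)
Mul(Mul(Function('x')(14), Function('M')(-5)), -5) = Mul(Mul(1, -7), -5) = Mul(-7, -5) = 35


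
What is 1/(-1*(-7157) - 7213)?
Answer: -1/56 ≈ -0.017857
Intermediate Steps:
1/(-1*(-7157) - 7213) = 1/(7157 - 7213) = 1/(-56) = -1/56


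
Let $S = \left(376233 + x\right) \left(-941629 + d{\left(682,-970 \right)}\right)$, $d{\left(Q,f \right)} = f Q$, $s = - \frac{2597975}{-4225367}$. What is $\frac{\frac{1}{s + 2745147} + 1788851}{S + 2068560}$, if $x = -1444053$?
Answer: $\frac{6916446982913704897}{6618914425492915397543120} \approx 1.045 \cdot 10^{-6}$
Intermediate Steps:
$s = \frac{2597975}{4225367}$ ($s = \left(-2597975\right) \left(- \frac{1}{4225367}\right) = \frac{2597975}{4225367} \approx 0.61485$)
$d{\left(Q,f \right)} = Q f$
$S = 1711895921580$ ($S = \left(376233 - 1444053\right) \left(-941629 + 682 \left(-970\right)\right) = - 1067820 \left(-941629 - 661540\right) = \left(-1067820\right) \left(-1603169\right) = 1711895921580$)
$\frac{\frac{1}{s + 2745147} + 1788851}{S + 2068560} = \frac{\frac{1}{\frac{2597975}{4225367} + 2745147} + 1788851}{1711895921580 + 2068560} = \frac{\frac{1}{\frac{11599256141924}{4225367}} + 1788851}{1711897990140} = \left(\frac{4225367}{11599256141924} + 1788851\right) \frac{1}{1711897990140} = \frac{20749340948741114691}{11599256141924} \cdot \frac{1}{1711897990140} = \frac{6916446982913704897}{6618914425492915397543120}$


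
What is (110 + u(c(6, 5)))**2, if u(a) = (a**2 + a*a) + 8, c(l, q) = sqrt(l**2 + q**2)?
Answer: 57600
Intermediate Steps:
u(a) = 8 + 2*a**2 (u(a) = (a**2 + a**2) + 8 = 2*a**2 + 8 = 8 + 2*a**2)
(110 + u(c(6, 5)))**2 = (110 + (8 + 2*(sqrt(6**2 + 5**2))**2))**2 = (110 + (8 + 2*(sqrt(36 + 25))**2))**2 = (110 + (8 + 2*(sqrt(61))**2))**2 = (110 + (8 + 2*61))**2 = (110 + (8 + 122))**2 = (110 + 130)**2 = 240**2 = 57600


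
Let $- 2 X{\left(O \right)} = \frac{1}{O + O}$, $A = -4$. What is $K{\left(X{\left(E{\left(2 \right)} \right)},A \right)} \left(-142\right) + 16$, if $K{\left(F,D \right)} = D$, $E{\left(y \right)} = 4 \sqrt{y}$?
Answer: $584$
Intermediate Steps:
$X{\left(O \right)} = - \frac{1}{4 O}$ ($X{\left(O \right)} = - \frac{1}{2 \left(O + O\right)} = - \frac{1}{2 \cdot 2 O} = - \frac{\frac{1}{2} \frac{1}{O}}{2} = - \frac{1}{4 O}$)
$K{\left(X{\left(E{\left(2 \right)} \right)},A \right)} \left(-142\right) + 16 = \left(-4\right) \left(-142\right) + 16 = 568 + 16 = 584$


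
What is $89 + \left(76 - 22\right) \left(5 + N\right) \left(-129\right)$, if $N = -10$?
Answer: $34919$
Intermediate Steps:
$89 + \left(76 - 22\right) \left(5 + N\right) \left(-129\right) = 89 + \left(76 - 22\right) \left(5 - 10\right) \left(-129\right) = 89 + 54 \left(-5\right) \left(-129\right) = 89 - -34830 = 89 + 34830 = 34919$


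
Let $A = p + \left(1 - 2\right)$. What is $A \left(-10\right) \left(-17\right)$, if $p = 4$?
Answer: $510$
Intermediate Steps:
$A = 3$ ($A = 4 + \left(1 - 2\right) = 4 - 1 = 3$)
$A \left(-10\right) \left(-17\right) = 3 \left(-10\right) \left(-17\right) = \left(-30\right) \left(-17\right) = 510$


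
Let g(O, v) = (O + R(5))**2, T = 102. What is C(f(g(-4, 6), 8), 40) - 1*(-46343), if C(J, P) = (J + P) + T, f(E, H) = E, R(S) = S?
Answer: 46486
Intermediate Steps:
g(O, v) = (5 + O)**2 (g(O, v) = (O + 5)**2 = (5 + O)**2)
C(J, P) = 102 + J + P (C(J, P) = (J + P) + 102 = 102 + J + P)
C(f(g(-4, 6), 8), 40) - 1*(-46343) = (102 + (5 - 4)**2 + 40) - 1*(-46343) = (102 + 1**2 + 40) + 46343 = (102 + 1 + 40) + 46343 = 143 + 46343 = 46486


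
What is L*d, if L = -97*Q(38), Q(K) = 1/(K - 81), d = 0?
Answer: 0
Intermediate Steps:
Q(K) = 1/(-81 + K)
L = 97/43 (L = -97/(-81 + 38) = -97/(-43) = -97*(-1/43) = 97/43 ≈ 2.2558)
L*d = (97/43)*0 = 0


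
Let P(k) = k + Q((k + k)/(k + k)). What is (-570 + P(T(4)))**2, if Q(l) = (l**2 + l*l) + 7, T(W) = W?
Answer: 310249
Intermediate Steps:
Q(l) = 7 + 2*l**2 (Q(l) = (l**2 + l**2) + 7 = 2*l**2 + 7 = 7 + 2*l**2)
P(k) = 9 + k (P(k) = k + (7 + 2*((k + k)/(k + k))**2) = k + (7 + 2*((2*k)/((2*k)))**2) = k + (7 + 2*((2*k)*(1/(2*k)))**2) = k + (7 + 2*1**2) = k + (7 + 2*1) = k + (7 + 2) = k + 9 = 9 + k)
(-570 + P(T(4)))**2 = (-570 + (9 + 4))**2 = (-570 + 13)**2 = (-557)**2 = 310249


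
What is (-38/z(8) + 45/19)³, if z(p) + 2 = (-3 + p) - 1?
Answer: -31554496/6859 ≈ -4600.5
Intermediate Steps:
z(p) = -6 + p (z(p) = -2 + ((-3 + p) - 1) = -2 + (-4 + p) = -6 + p)
(-38/z(8) + 45/19)³ = (-38/(-6 + 8) + 45/19)³ = (-38/2 + 45*(1/19))³ = (-38*½ + 45/19)³ = (-19 + 45/19)³ = (-316/19)³ = -31554496/6859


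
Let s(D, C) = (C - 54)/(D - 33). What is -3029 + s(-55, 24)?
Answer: -133261/44 ≈ -3028.7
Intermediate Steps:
s(D, C) = (-54 + C)/(-33 + D)
-3029 + s(-55, 24) = -3029 + (-54 + 24)/(-33 - 55) = -3029 - 30/(-88) = -3029 - 1/88*(-30) = -3029 + 15/44 = -133261/44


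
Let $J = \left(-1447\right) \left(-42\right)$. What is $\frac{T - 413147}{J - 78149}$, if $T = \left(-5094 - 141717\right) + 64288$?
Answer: $\frac{99134}{3475} \approx 28.528$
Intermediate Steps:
$J = 60774$
$T = -82523$ ($T = -146811 + 64288 = -82523$)
$\frac{T - 413147}{J - 78149} = \frac{-82523 - 413147}{60774 - 78149} = - \frac{495670}{-17375} = \left(-495670\right) \left(- \frac{1}{17375}\right) = \frac{99134}{3475}$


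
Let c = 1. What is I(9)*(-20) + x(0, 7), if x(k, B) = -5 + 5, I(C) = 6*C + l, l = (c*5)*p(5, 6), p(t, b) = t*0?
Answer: -1080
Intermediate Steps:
p(t, b) = 0
l = 0 (l = (1*5)*0 = 5*0 = 0)
I(C) = 6*C (I(C) = 6*C + 0 = 6*C)
x(k, B) = 0
I(9)*(-20) + x(0, 7) = (6*9)*(-20) + 0 = 54*(-20) + 0 = -1080 + 0 = -1080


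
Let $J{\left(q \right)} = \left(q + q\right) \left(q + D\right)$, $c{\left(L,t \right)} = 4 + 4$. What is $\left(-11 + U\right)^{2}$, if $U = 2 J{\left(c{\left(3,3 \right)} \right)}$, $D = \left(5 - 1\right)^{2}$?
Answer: $573049$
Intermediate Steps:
$c{\left(L,t \right)} = 8$
$D = 16$ ($D = 4^{2} = 16$)
$J{\left(q \right)} = 2 q \left(16 + q\right)$ ($J{\left(q \right)} = \left(q + q\right) \left(q + 16\right) = 2 q \left(16 + q\right)$)
$U = 768$ ($U = 2 \cdot 2 \cdot 8 \left(16 + 8\right) = 2 \cdot 2 \cdot 8 \cdot 24 = 2 \cdot 384 = 768$)
$\left(-11 + U\right)^{2} = \left(-11 + 768\right)^{2} = 757^{2} = 573049$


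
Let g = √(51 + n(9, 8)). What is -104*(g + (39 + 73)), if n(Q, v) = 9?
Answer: -11648 - 208*√15 ≈ -12454.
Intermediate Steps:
g = 2*√15 (g = √(51 + 9) = √60 = 2*√15 ≈ 7.7460)
-104*(g + (39 + 73)) = -104*(2*√15 + (39 + 73)) = -104*(2*√15 + 112) = -104*(112 + 2*√15) = -11648 - 208*√15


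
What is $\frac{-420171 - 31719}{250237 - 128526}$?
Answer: $- \frac{451890}{121711} \approx -3.7128$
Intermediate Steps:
$\frac{-420171 - 31719}{250237 - 128526} = - \frac{451890}{121711}$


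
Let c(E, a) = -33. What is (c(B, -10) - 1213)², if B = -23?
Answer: 1552516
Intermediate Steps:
(c(B, -10) - 1213)² = (-33 - 1213)² = (-1246)² = 1552516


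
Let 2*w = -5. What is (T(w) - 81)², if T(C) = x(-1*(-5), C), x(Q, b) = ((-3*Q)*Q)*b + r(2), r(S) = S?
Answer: 47089/4 ≈ 11772.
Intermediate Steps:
w = -5/2 (w = (½)*(-5) = -5/2 ≈ -2.5000)
x(Q, b) = 2 - 3*b*Q² (x(Q, b) = ((-3*Q)*Q)*b + 2 = (-3*Q²)*b + 2 = -3*b*Q² + 2 = 2 - 3*b*Q²)
T(C) = 2 - 75*C (T(C) = 2 - 3*C*(-1*(-5))² = 2 - 3*C*5² = 2 - 3*C*25 = 2 - 75*C)
(T(w) - 81)² = ((2 - 75*(-5/2)) - 81)² = ((2 + 375/2) - 81)² = (379/2 - 81)² = (217/2)² = 47089/4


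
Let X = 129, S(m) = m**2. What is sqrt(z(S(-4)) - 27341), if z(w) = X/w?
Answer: I*sqrt(437327)/4 ≈ 165.33*I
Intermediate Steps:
z(w) = 129/w
sqrt(z(S(-4)) - 27341) = sqrt(129/((-4)**2) - 27341) = sqrt(129/16 - 27341) = sqrt(-437327/16) = I*sqrt(437327)/4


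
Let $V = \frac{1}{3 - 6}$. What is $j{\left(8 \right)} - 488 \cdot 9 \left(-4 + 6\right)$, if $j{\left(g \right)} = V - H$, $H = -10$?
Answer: $- \frac{26323}{3} \approx -8774.3$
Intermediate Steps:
$V = - \frac{1}{3}$ ($V = \frac{1}{3 - 6} = \frac{1}{-3} = - \frac{1}{3} \approx -0.33333$)
$j{\left(g \right)} = \frac{29}{3}$ ($j{\left(g \right)} = - \frac{1}{3} - -10 = - \frac{1}{3} + 10 = \frac{29}{3}$)
$j{\left(8 \right)} - 488 \cdot 9 \left(-4 + 6\right) = \frac{29}{3} - 488 \cdot 9 \left(-4 + 6\right) = \frac{29}{3} - 488 \cdot 9 \cdot 2 = \frac{29}{3} - 8784 = - \frac{26323}{3}$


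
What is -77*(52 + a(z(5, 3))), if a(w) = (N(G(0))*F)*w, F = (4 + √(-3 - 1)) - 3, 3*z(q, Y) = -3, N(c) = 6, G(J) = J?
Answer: -3542 + 924*I ≈ -3542.0 + 924.0*I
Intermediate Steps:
z(q, Y) = -1 (z(q, Y) = (⅓)*(-3) = -1)
F = 1 + 2*I (F = (4 + √(-4)) - 3 = (4 + 2*I) - 3 = 1 + 2*I ≈ 1.0 + 2.0*I)
a(w) = w*(6 + 12*I) (a(w) = (6*(1 + 2*I))*w = (6 + 12*I)*w = w*(6 + 12*I))
-77*(52 + a(z(5, 3))) = -77*(52 - (6 + 12*I)) = -77*(52 + (-6 - 12*I)) = -77*(46 - 12*I) = -3542 + 924*I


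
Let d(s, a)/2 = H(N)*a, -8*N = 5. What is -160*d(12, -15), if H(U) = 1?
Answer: 4800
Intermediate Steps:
N = -5/8 (N = -1/8*5 = -5/8 ≈ -0.62500)
d(s, a) = 2*a (d(s, a) = 2*(1*a) = 2*a)
-160*d(12, -15) = -320*(-15) = -160*(-30) = 4800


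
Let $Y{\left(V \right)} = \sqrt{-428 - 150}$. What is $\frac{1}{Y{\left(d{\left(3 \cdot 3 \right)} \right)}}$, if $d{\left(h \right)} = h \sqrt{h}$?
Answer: $- \frac{i \sqrt{2}}{34} \approx - 0.041595 i$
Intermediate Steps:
$d{\left(h \right)} = h^{\frac{3}{2}}$
$Y{\left(V \right)} = 17 i \sqrt{2}$ ($Y{\left(V \right)} = \sqrt{-578} = 17 i \sqrt{2}$)
$\frac{1}{Y{\left(d{\left(3 \cdot 3 \right)} \right)}} = \frac{1}{17 i \sqrt{2}} = - \frac{i \sqrt{2}}{34}$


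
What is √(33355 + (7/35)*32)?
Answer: √834035/5 ≈ 182.65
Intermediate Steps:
√(33355 + (7/35)*32) = √(33355 + ((1/35)*7)*32) = √(33355 + (⅕)*32) = √(33355 + 32/5) = √(166807/5) = √834035/5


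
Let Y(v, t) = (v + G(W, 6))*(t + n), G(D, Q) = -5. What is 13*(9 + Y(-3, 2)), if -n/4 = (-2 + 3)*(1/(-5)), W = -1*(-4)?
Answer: -871/5 ≈ -174.20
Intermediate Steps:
W = 4
n = ⅘ (n = -4*(-2 + 3)*1/(-5) = -4*1*(-⅕) = -4*(-1)/5 = -4*(-⅕) = ⅘ ≈ 0.80000)
Y(v, t) = (-5 + v)*(⅘ + t) (Y(v, t) = (v - 5)*(t + ⅘) = (-5 + v)*(⅘ + t))
13*(9 + Y(-3, 2)) = 13*(9 + (-4 - 5*2 + (⅘)*(-3) + 2*(-3))) = 13*(9 + (-4 - 10 - 12/5 - 6)) = 13*(9 - 112/5) = 13*(-67/5) = -871/5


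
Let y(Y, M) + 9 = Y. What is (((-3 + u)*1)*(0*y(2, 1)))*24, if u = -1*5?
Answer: 0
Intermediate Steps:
u = -5
y(Y, M) = -9 + Y
(((-3 + u)*1)*(0*y(2, 1)))*24 = (((-3 - 5)*1)*(0*(-9 + 2)))*24 = ((-8*1)*(0*(-7)))*24 = -8*0*24 = 0*24 = 0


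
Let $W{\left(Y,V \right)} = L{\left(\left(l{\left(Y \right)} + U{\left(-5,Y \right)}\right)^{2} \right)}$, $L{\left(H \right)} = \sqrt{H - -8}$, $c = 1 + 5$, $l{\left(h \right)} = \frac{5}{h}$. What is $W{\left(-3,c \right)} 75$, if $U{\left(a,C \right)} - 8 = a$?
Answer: $50 \sqrt{22} \approx 234.52$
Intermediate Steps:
$U{\left(a,C \right)} = 8 + a$
$c = 6$
$L{\left(H \right)} = \sqrt{8 + H}$ ($L{\left(H \right)} = \sqrt{H + 8} = \sqrt{8 + H}$)
$W{\left(Y,V \right)} = \sqrt{8 + \left(3 + \frac{5}{Y}\right)^{2}}$ ($W{\left(Y,V \right)} = \sqrt{8 + \left(\frac{5}{Y} + \left(8 - 5\right)\right)^{2}} = \sqrt{8 + \left(\frac{5}{Y} + 3\right)^{2}} = \sqrt{8 + \left(3 + \frac{5}{Y}\right)^{2}}$)
$W{\left(-3,c \right)} 75 = \sqrt{17 + \frac{25}{9} + \frac{30}{-3}} \cdot 75 = \sqrt{17 + 25 \cdot \frac{1}{9} + 30 \left(- \frac{1}{3}\right)} 75 = \sqrt{17 + \frac{25}{9} - 10} \cdot 75 = \sqrt{\frac{88}{9}} \cdot 75 = \frac{2 \sqrt{22}}{3} \cdot 75 = 50 \sqrt{22}$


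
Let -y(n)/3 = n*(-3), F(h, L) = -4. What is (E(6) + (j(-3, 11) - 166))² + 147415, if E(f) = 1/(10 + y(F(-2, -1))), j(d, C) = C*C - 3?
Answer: 101212541/676 ≈ 1.4972e+5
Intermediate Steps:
j(d, C) = -3 + C² (j(d, C) = C² - 3 = -3 + C²)
y(n) = 9*n (y(n) = -3*n*(-3) = -(-9)*n = 9*n)
E(f) = -1/26 (E(f) = 1/(10 + 9*(-4)) = 1/(10 - 36) = 1/(-26) = -1/26)
(E(6) + (j(-3, 11) - 166))² + 147415 = (-1/26 + ((-3 + 11²) - 166))² + 147415 = (-1/26 + ((-3 + 121) - 166))² + 147415 = (-1/26 + (118 - 166))² + 147415 = (-1/26 - 48)² + 147415 = (-1249/26)² + 147415 = 1560001/676 + 147415 = 101212541/676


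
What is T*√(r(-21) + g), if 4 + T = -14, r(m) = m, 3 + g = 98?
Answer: -18*√74 ≈ -154.84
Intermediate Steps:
g = 95 (g = -3 + 98 = 95)
T = -18 (T = -4 - 14 = -18)
T*√(r(-21) + g) = -18*√(-21 + 95) = -18*√74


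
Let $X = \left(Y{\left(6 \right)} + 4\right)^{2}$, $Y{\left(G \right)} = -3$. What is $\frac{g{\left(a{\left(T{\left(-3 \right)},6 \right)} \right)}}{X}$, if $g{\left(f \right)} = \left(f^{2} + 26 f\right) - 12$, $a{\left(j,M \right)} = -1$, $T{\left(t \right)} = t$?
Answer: $-37$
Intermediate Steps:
$g{\left(f \right)} = -12 + f^{2} + 26 f$
$X = 1$ ($X = \left(-3 + 4\right)^{2} = 1^{2} = 1$)
$\frac{g{\left(a{\left(T{\left(-3 \right)},6 \right)} \right)}}{X} = \frac{-12 + \left(-1\right)^{2} + 26 \left(-1\right)}{1} = \left(-12 + 1 - 26\right) 1 = \left(-37\right) 1 = -37$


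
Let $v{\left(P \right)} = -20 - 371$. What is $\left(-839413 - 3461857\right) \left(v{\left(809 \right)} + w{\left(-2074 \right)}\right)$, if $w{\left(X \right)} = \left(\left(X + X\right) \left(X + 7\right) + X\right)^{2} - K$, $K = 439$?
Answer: $-316042158793771810180$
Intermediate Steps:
$v{\left(P \right)} = -391$ ($v{\left(P \right)} = -20 - 371 = -391$)
$w{\left(X \right)} = -439 + \left(X + 2 X \left(7 + X\right)\right)^{2}$ ($w{\left(X \right)} = \left(\left(X + X\right) \left(X + 7\right) + X\right)^{2} - 439 = \left(2 X \left(7 + X\right) + X\right)^{2} - 439 = \left(X + 2 X \left(7 + X\right)\right)^{2} - 439 = -439 + \left(X + 2 X \left(7 + X\right)\right)^{2}$)
$\left(-839413 - 3461857\right) \left(v{\left(809 \right)} + w{\left(-2074 \right)}\right) = \left(-839413 - 3461857\right) \left(-391 - \left(439 - \left(-2074\right)^{2} \left(15 + 2 \left(-2074\right)\right)^{2}\right)\right) = - 4301270 \left(-391 - \left(439 - 4301476 \left(15 - 4148\right)^{2}\right)\right) = - 4301270 \left(-391 - \left(439 - 4301476 \left(-4133\right)^{2}\right)\right) = - 4301270 \left(-391 + \left(-439 + 4301476 \cdot 17081689\right)\right) = - 4301270 \left(-391 + \left(-439 + 73476475272964\right)\right) = - 4301270 \left(-391 + 73476475272525\right) = \left(-4301270\right) 73476475272134 = -316042158793771810180$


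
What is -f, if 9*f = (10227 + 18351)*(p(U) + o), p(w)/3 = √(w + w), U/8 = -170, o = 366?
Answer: -1162172 - 38104*I*√170 ≈ -1.1622e+6 - 4.9682e+5*I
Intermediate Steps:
U = -1360 (U = 8*(-170) = -1360)
p(w) = 3*√2*√w (p(w) = 3*√(w + w) = 3*√(2*w) = 3*(√2*√w) = 3*√2*√w)
f = 1162172 + 38104*I*√170 (f = ((10227 + 18351)*(3*√2*√(-1360) + 366))/9 = (28578*(3*√2*(4*I*√85) + 366))/9 = (28578*(12*I*√170 + 366))/9 = (28578*(366 + 12*I*√170))/9 = (10459548 + 342936*I*√170)/9 = 1162172 + 38104*I*√170 ≈ 1.1622e+6 + 4.9682e+5*I)
-f = -(1162172 + 38104*I*√170) = -1162172 - 38104*I*√170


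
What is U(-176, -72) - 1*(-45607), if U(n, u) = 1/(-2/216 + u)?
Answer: 354685531/7777 ≈ 45607.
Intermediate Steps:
U(n, u) = 1/(-1/108 + u) (U(n, u) = 1/(-2*1/216 + u) = 1/(-1/108 + u))
U(-176, -72) - 1*(-45607) = 108/(-1 + 108*(-72)) - 1*(-45607) = 108/(-1 - 7776) + 45607 = 108/(-7777) + 45607 = 108*(-1/7777) + 45607 = -108/7777 + 45607 = 354685531/7777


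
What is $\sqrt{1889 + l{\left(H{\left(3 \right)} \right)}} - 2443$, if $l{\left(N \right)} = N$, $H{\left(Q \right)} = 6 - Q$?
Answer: $-2443 + 2 \sqrt{473} \approx -2399.5$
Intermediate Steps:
$\sqrt{1889 + l{\left(H{\left(3 \right)} \right)}} - 2443 = \sqrt{1889 + \left(6 - 3\right)} - 2443 = \sqrt{1889 + 3} - 2443 = \sqrt{1892} - 2443 = 2 \sqrt{473} - 2443 = -2443 + 2 \sqrt{473}$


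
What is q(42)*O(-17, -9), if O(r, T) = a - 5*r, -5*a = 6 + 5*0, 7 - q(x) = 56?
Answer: -20531/5 ≈ -4106.2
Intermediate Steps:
q(x) = -49 (q(x) = 7 - 1*56 = 7 - 56 = -49)
a = -6/5 (a = -(6 + 5*0)/5 = -(6 + 0)/5 = -⅕*6 = -6/5 ≈ -1.2000)
O(r, T) = -6/5 - 5*r
q(42)*O(-17, -9) = -49*(-6/5 - 5*(-17)) = -49*(-6/5 + 85) = -49*419/5 = -20531/5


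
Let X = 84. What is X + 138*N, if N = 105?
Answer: 14574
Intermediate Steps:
X + 138*N = 84 + 138*105 = 84 + 14490 = 14574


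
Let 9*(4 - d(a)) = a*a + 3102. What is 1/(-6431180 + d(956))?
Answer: -9/58797622 ≈ -1.5307e-7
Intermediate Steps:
d(a) = -1022/3 - a²/9 (d(a) = 4 - (a*a + 3102)/9 = 4 - (a² + 3102)/9 = 4 - (3102 + a²)/9 = 4 + (-1034/3 - a²/9) = -1022/3 - a²/9)
1/(-6431180 + d(956)) = 1/(-6431180 + (-1022/3 - ⅑*956²)) = 1/(-6431180 + (-1022/3 - ⅑*913936)) = 1/(-6431180 + (-1022/3 - 913936/9)) = 1/(-6431180 - 917002/9) = 1/(-58797622/9) = -9/58797622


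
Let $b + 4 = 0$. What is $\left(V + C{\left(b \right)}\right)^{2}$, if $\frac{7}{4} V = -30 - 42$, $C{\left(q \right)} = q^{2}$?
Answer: $\frac{30976}{49} \approx 632.16$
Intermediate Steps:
$b = -4$ ($b = -4 + 0 = -4$)
$V = - \frac{288}{7}$ ($V = \frac{4 \left(-30 - 42\right)}{7} = \frac{4}{7} \left(-72\right) = - \frac{288}{7} \approx -41.143$)
$\left(V + C{\left(b \right)}\right)^{2} = \left(- \frac{288}{7} + \left(-4\right)^{2}\right)^{2} = \left(- \frac{288}{7} + 16\right)^{2} = \left(- \frac{176}{7}\right)^{2} = \frac{30976}{49}$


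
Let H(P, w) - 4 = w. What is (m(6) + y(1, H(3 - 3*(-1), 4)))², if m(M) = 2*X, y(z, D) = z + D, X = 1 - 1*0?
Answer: 121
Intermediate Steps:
X = 1 (X = 1 + 0 = 1)
H(P, w) = 4 + w
y(z, D) = D + z
m(M) = 2 (m(M) = 2*1 = 2)
(m(6) + y(1, H(3 - 3*(-1), 4)))² = (2 + ((4 + 4) + 1))² = (2 + (8 + 1))² = (2 + 9)² = 11² = 121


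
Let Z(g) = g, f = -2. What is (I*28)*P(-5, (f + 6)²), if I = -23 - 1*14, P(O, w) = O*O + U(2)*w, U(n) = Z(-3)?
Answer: 23828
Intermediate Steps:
U(n) = -3
P(O, w) = O² - 3*w (P(O, w) = O*O - 3*w = O² - 3*w)
I = -37 (I = -23 - 14 = -37)
(I*28)*P(-5, (f + 6)²) = (-37*28)*((-5)² - 3*(-2 + 6)²) = -1036*(25 - 3*4²) = -1036*(25 - 3*16) = -1036*(25 - 48) = -1036*(-23) = 23828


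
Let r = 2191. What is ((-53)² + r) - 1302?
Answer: 3698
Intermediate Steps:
((-53)² + r) - 1302 = ((-53)² + 2191) - 1302 = (2809 + 2191) - 1302 = 5000 - 1302 = 3698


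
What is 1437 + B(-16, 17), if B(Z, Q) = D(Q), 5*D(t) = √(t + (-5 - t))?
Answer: 1437 + I*√5/5 ≈ 1437.0 + 0.44721*I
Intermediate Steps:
D(t) = I*√5/5 (D(t) = √(t + (-5 - t))/5 = √(-5)/5 = (I*√5)/5 = I*√5/5)
B(Z, Q) = I*√5/5
1437 + B(-16, 17) = 1437 + I*√5/5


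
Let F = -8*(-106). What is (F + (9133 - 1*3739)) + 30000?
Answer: 36242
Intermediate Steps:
F = 848
(F + (9133 - 1*3739)) + 30000 = (848 + (9133 - 1*3739)) + 30000 = (848 + (9133 - 3739)) + 30000 = (848 + 5394) + 30000 = 6242 + 30000 = 36242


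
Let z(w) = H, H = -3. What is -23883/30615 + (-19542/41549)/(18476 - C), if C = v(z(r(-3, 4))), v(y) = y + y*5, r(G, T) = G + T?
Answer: -3058744596538/3920797768615 ≈ -0.78013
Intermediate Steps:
z(w) = -3
v(y) = 6*y (v(y) = y + 5*y = 6*y)
C = -18 (C = 6*(-3) = -18)
-23883/30615 + (-19542/41549)/(18476 - C) = -23883/30615 + (-19542/41549)/(18476 - 1*(-18)) = -23883*1/30615 + (-19542*1/41549)/(18476 + 18) = -7961/10205 - 19542/41549/18494 = -7961/10205 - 19542/41549*1/18494 = -7961/10205 - 9771/384203603 = -3058744596538/3920797768615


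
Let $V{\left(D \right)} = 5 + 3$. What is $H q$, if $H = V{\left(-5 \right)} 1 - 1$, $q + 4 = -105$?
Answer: $-763$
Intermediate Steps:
$q = -109$ ($q = -4 - 105 = -109$)
$V{\left(D \right)} = 8$
$H = 7$ ($H = 8 \cdot 1 - 1 = 8 - 1 = 7$)
$H q = 7 \left(-109\right) = -763$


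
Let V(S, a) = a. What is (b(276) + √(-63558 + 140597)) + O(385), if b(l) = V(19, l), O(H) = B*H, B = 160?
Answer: 61876 + √77039 ≈ 62154.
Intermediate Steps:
O(H) = 160*H
b(l) = l
(b(276) + √(-63558 + 140597)) + O(385) = (276 + √(-63558 + 140597)) + 160*385 = (276 + √77039) + 61600 = 61876 + √77039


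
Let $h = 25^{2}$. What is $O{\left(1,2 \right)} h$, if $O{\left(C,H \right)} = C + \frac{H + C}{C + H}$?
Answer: $1250$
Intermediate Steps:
$h = 625$
$O{\left(C,H \right)} = 1 + C$ ($O{\left(C,H \right)} = C + \frac{C + H}{C + H} = C + 1 = 1 + C$)
$O{\left(1,2 \right)} h = \left(1 + 1\right) 625 = 2 \cdot 625 = 1250$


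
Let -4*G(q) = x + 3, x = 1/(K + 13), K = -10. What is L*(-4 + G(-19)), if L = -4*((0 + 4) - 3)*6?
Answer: 116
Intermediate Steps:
x = ⅓ (x = 1/(-10 + 13) = 1/3 = ⅓ ≈ 0.33333)
G(q) = -⅚ (G(q) = -(⅓ + 3)/4 = -¼*10/3 = -⅚)
L = -24 (L = -4*(4 - 3)*6 = -4*1*6 = -4*6 = -24)
L*(-4 + G(-19)) = -24*(-4 - ⅚) = -24*(-29/6) = 116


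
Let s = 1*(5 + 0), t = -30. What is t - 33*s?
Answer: -195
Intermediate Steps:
s = 5 (s = 1*5 = 5)
t - 33*s = -30 - 33*5 = -30 - 165 = -195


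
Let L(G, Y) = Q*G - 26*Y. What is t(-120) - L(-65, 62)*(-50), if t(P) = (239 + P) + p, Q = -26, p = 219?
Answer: 4238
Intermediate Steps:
t(P) = 458 + P (t(P) = (239 + P) + 219 = 458 + P)
L(G, Y) = -26*G - 26*Y
t(-120) - L(-65, 62)*(-50) = (458 - 120) - (-26*(-65) - 26*62)*(-50) = 338 - (1690 - 1612)*(-50) = 338 - 78*(-50) = 338 - 1*(-3900) = 338 + 3900 = 4238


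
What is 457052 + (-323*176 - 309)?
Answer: 399895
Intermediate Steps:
457052 + (-323*176 - 309) = 457052 + (-56848 - 309) = 457052 - 57157 = 399895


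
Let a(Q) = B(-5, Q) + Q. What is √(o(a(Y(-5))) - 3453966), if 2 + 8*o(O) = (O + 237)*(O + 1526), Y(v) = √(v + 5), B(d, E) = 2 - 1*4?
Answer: I*√13636795/2 ≈ 1846.4*I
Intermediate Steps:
B(d, E) = -2 (B(d, E) = 2 - 4 = -2)
Y(v) = √(5 + v)
a(Q) = -2 + Q
o(O) = -¼ + (237 + O)*(1526 + O)/8 (o(O) = -¼ + ((O + 237)*(O + 1526))/8 = -¼ + ((237 + O)*(1526 + O))/8 = -¼ + (237 + O)*(1526 + O)/8)
√(o(a(Y(-5))) - 3453966) = √((90415/2 + (-2 + √(5 - 5))²/8 + 1763*(-2 + √(5 - 5))/8) - 3453966) = √((90415/2 + (-2 + √0)²/8 + 1763*(-2 + √0)/8) - 3453966) = √((90415/2 + (-2 + 0)²/8 + 1763*(-2 + 0)/8) - 3453966) = √((90415/2 + (⅛)*(-2)² + (1763/8)*(-2)) - 3453966) = √((90415/2 + (⅛)*4 - 1763/4) - 3453966) = √((90415/2 + ½ - 1763/4) - 3453966) = √(179069/4 - 3453966) = √(-13636795/4) = I*√13636795/2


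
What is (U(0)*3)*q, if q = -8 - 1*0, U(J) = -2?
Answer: 48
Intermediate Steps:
q = -8 (q = -8 + 0 = -8)
(U(0)*3)*q = -2*3*(-8) = -6*(-8) = 48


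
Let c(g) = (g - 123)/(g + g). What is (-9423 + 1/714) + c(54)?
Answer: -40370863/4284 ≈ -9423.6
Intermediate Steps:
c(g) = (-123 + g)/(2*g) (c(g) = (-123 + g)/((2*g)) = (-123 + g)*(1/(2*g)) = (-123 + g)/(2*g))
(-9423 + 1/714) + c(54) = (-9423 + 1/714) + (½)*(-123 + 54)/54 = (-9423 + 1/714) + (½)*(1/54)*(-69) = -6728021/714 - 23/36 = -40370863/4284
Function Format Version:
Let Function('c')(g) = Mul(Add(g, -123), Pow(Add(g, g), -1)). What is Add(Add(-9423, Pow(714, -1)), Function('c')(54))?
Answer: Rational(-40370863, 4284) ≈ -9423.6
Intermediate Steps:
Function('c')(g) = Mul(Rational(1, 2), Pow(g, -1), Add(-123, g)) (Function('c')(g) = Mul(Add(-123, g), Pow(Mul(2, g), -1)) = Mul(Add(-123, g), Mul(Rational(1, 2), Pow(g, -1))) = Mul(Rational(1, 2), Pow(g, -1), Add(-123, g)))
Add(Add(-9423, Pow(714, -1)), Function('c')(54)) = Add(Add(-9423, Pow(714, -1)), Mul(Rational(1, 2), Pow(54, -1), Add(-123, 54))) = Add(Add(-9423, Rational(1, 714)), Mul(Rational(1, 2), Rational(1, 54), -69)) = Add(Rational(-6728021, 714), Rational(-23, 36)) = Rational(-40370863, 4284)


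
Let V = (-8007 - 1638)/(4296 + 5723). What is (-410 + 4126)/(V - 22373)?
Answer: -9307651/56041183 ≈ -0.16609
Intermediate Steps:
V = -9645/10019 ≈ -0.96267
(-410 + 4126)/(V - 22373) = (-410 + 4126)/(-9645/10019 - 22373) = 3716/(-224164732/10019) = 3716*(-10019/224164732) = -9307651/56041183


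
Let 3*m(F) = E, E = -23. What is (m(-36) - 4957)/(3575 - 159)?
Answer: -7447/5124 ≈ -1.4534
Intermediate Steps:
m(F) = -23/3 (m(F) = (⅓)*(-23) = -23/3)
(m(-36) - 4957)/(3575 - 159) = (-23/3 - 4957)/(3575 - 159) = -14894/3/3416 = -14894/3*1/3416 = -7447/5124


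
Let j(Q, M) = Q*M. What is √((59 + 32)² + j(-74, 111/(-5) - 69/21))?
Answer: √12454505/35 ≈ 100.83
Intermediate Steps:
j(Q, M) = M*Q
√((59 + 32)² + j(-74, 111/(-5) - 69/21)) = √((59 + 32)² + (111/(-5) - 69/21)*(-74)) = √(91² + (111*(-⅕) - 69*1/21)*(-74)) = √(8281 + (-111/5 - 23/7)*(-74)) = √(8281 - 892/35*(-74)) = √(8281 + 66008/35) = √(355843/35) = √12454505/35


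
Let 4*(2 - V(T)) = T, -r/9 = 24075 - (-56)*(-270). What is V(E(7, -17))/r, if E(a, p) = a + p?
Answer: -1/17910 ≈ -5.5835e-5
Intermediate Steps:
r = -80595 (r = -9*(24075 - (-56)*(-270)) = -9*(24075 - 1*15120) = -9*(24075 - 15120) = -9*8955 = -80595)
V(T) = 2 - T/4
V(E(7, -17))/r = (2 - (7 - 17)/4)/(-80595) = (2 - 1/4*(-10))*(-1/80595) = (2 + 5/2)*(-1/80595) = (9/2)*(-1/80595) = -1/17910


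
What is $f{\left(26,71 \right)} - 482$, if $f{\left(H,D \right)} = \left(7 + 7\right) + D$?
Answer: $-397$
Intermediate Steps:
$f{\left(H,D \right)} = 14 + D$
$f{\left(26,71 \right)} - 482 = \left(14 + 71\right) - 482 = 85 - 482 = -397$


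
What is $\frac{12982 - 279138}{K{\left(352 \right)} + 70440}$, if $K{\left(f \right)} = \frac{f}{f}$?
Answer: $- \frac{266156}{70441} \approx -3.7784$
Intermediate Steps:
$K{\left(f \right)} = 1$
$\frac{12982 - 279138}{K{\left(352 \right)} + 70440} = \frac{12982 - 279138}{1 + 70440} = - \frac{266156}{70441}$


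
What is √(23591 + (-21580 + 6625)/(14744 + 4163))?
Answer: √8432901690374/18907 ≈ 153.59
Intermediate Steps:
√(23591 + (-21580 + 6625)/(14744 + 4163)) = √(23591 - 14955/18907) = √(446020082/18907) = √8432901690374/18907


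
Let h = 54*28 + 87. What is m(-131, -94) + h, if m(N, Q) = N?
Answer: 1468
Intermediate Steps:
h = 1599 (h = 1512 + 87 = 1599)
m(-131, -94) + h = -131 + 1599 = 1468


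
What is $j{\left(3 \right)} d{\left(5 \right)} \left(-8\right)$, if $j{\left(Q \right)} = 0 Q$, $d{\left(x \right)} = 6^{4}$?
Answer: $0$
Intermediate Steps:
$d{\left(x \right)} = 1296$
$j{\left(Q \right)} = 0$
$j{\left(3 \right)} d{\left(5 \right)} \left(-8\right) = 0 \cdot 1296 \left(-8\right) = 0 \left(-8\right) = 0$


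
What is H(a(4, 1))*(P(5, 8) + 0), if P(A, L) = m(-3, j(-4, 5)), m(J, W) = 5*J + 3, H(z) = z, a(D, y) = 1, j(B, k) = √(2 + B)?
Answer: -12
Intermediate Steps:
m(J, W) = 3 + 5*J
P(A, L) = -12 (P(A, L) = 3 + 5*(-3) = 3 - 15 = -12)
H(a(4, 1))*(P(5, 8) + 0) = 1*(-12 + 0) = 1*(-12) = -12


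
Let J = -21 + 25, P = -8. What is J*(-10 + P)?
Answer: -72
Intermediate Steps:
J = 4
J*(-10 + P) = 4*(-10 - 8) = 4*(-18) = -72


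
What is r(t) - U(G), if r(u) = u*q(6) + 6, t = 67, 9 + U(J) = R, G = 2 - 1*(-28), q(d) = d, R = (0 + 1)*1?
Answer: 416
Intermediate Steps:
R = 1 (R = 1*1 = 1)
G = 30 (G = 2 + 28 = 30)
U(J) = -8 (U(J) = -9 + 1 = -8)
r(u) = 6 + 6*u (r(u) = u*6 + 6 = 6*u + 6 = 6 + 6*u)
r(t) - U(G) = (6 + 6*67) - 1*(-8) = (6 + 402) + 8 = 408 + 8 = 416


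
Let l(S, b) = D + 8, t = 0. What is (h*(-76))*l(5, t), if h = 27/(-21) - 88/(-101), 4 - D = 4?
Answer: 178144/707 ≈ 251.97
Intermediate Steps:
D = 0 (D = 4 - 1*4 = 4 - 4 = 0)
l(S, b) = 8 (l(S, b) = 0 + 8 = 8)
h = -293/707 (h = 27*(-1/21) - 88*(-1/101) = -9/7 + 88/101 = -293/707 ≈ -0.41443)
(h*(-76))*l(5, t) = -293/707*(-76)*8 = (22268/707)*8 = 178144/707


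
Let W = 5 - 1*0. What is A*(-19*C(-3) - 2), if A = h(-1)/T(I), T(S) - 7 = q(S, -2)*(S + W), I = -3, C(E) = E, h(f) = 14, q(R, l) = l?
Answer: 770/3 ≈ 256.67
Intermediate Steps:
W = 5 (W = 5 + 0 = 5)
T(S) = -3 - 2*S (T(S) = 7 - 2*(S + 5) = 7 - 2*(5 + S) = 7 + (-10 - 2*S) = -3 - 2*S)
A = 14/3 (A = 14/(-3 - 2*(-3)) = 14/(-3 + 6) = 14/3 ≈ 4.6667)
A*(-19*C(-3) - 2) = 14*(-19*(-3) - 2)/3 = 14*(57 - 2)/3 = (14/3)*55 = 770/3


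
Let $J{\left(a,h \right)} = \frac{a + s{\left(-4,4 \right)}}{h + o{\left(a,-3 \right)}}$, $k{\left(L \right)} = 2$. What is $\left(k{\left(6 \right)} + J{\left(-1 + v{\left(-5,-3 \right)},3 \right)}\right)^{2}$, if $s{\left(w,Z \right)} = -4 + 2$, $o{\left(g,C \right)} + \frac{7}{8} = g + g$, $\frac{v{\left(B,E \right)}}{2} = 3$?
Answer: $\frac{47524}{9409} \approx 5.0509$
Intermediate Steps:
$v{\left(B,E \right)} = 6$ ($v{\left(B,E \right)} = 2 \cdot 3 = 6$)
$o{\left(g,C \right)} = - \frac{7}{8} + 2 g$ ($o{\left(g,C \right)} = - \frac{7}{8} + \left(g + g\right) = - \frac{7}{8} + 2 g$)
$s{\left(w,Z \right)} = -2$
$J{\left(a,h \right)} = \frac{-2 + a}{- \frac{7}{8} + h + 2 a}$ ($J{\left(a,h \right)} = \frac{a - 2}{h + \left(- \frac{7}{8} + 2 a\right)} = \frac{-2 + a}{- \frac{7}{8} + h + 2 a}$)
$\left(k{\left(6 \right)} + J{\left(-1 + v{\left(-5,-3 \right)},3 \right)}\right)^{2} = \left(2 + \frac{8 \left(-2 + \left(-1 + 6\right)\right)}{-7 + 8 \cdot 3 + 16 \left(-1 + 6\right)}\right)^{2} = \left(2 + \frac{8 \left(-2 + 5\right)}{-7 + 24 + 16 \cdot 5}\right)^{2} = \left(2 + 8 \frac{1}{-7 + 24 + 80} \cdot 3\right)^{2} = \left(2 + 8 \cdot \frac{1}{97} \cdot 3\right)^{2} = \left(2 + \frac{24}{97}\right)^{2} = \left(\frac{218}{97}\right)^{2} = \frac{47524}{9409}$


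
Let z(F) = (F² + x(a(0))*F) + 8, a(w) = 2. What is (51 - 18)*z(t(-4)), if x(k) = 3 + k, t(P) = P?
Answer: 132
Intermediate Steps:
z(F) = 8 + F² + 5*F (z(F) = (F² + (3 + 2)*F) + 8 = (F² + 5*F) + 8 = 8 + F² + 5*F)
(51 - 18)*z(t(-4)) = (51 - 18)*(8 + (-4)² + 5*(-4)) = 33*(8 + 16 - 20) = 33*4 = 132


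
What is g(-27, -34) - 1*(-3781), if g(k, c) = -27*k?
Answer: 4510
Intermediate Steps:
g(-27, -34) - 1*(-3781) = -27*(-27) - 1*(-3781) = 729 + 3781 = 4510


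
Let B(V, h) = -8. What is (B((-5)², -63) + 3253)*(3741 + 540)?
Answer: 13891845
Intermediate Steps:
(B((-5)², -63) + 3253)*(3741 + 540) = (-8 + 3253)*(3741 + 540) = 3245*4281 = 13891845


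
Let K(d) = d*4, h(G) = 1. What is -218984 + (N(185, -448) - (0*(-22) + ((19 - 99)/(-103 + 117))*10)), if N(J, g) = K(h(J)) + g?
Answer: -1535596/7 ≈ -2.1937e+5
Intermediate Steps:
K(d) = 4*d
N(J, g) = 4 + g (N(J, g) = 4*1 + g = 4 + g)
-218984 + (N(185, -448) - (0*(-22) + ((19 - 99)/(-103 + 117))*10)) = -218984 + ((4 - 448) - (0*(-22) + ((19 - 99)/(-103 + 117))*10)) = -218984 + (-444 - (0 - 80/14*10)) = -218984 + (-444 - (0 - 80*1/14*10)) = -218984 + (-444 - (0 - 40/7*10)) = -218984 + (-444 - (0 - 400/7)) = -218984 + (-444 - 1*(-400/7)) = -218984 + (-444 + 400/7) = -218984 - 2708/7 = -1535596/7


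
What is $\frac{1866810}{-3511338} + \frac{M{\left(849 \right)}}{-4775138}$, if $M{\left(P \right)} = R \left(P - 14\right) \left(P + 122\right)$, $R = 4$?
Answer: $- \frac{1691836340925}{1397260292887} \approx -1.2108$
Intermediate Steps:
$M{\left(P \right)} = 4 \left(-14 + P\right) \left(122 + P\right)$ ($M{\left(P \right)} = 4 \left(P - 14\right) \left(P + 122\right) = 4 \left(-14 + P\right) \left(122 + P\right)$)
$\frac{1866810}{-3511338} + \frac{M{\left(849 \right)}}{-4775138} = \frac{1866810}{-3511338} + \frac{-6832 + 4 \cdot 849^{2} + 432 \cdot 849}{-4775138} = 1866810 \left(- \frac{1}{3511338}\right) + \left(-6832 + 4 \cdot 720801 + 366768\right) \left(- \frac{1}{4775138}\right) = - \frac{311135}{585223} + \left(-6832 + 2883204 + 366768\right) \left(- \frac{1}{4775138}\right) = - \frac{311135}{585223} + 3243140 \left(- \frac{1}{4775138}\right) = - \frac{311135}{585223} - \frac{1621570}{2387569} = - \frac{1691836340925}{1397260292887}$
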